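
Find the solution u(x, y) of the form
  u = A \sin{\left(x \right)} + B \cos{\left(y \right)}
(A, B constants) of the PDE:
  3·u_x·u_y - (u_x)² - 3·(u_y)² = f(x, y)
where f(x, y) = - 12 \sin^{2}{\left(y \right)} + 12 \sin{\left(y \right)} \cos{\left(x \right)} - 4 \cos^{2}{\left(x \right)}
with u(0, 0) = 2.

Substitute the ansatz u = A \sin{\left(x \right)} + B \cos{\left(y \right)} into the left-hand side.
Derivatives of the ansatz:
  u_x = A \cos{\left(x \right)}
  u_y = - B \sin{\left(y \right)}
Term by term:
  3·u_x·u_y = - 3 A B \sin{\left(y \right)} \cos{\left(x \right)}
  -(u_x)² = - A^{2} \cos^{2}{\left(x \right)}
  -3·(u_y)² = - 3 B^{2} \sin^{2}{\left(y \right)}
So the left-hand side equals
  - A^{2} \cos^{2}{\left(x \right)} - 3 A B \sin{\left(y \right)} \cos{\left(x \right)} - 3 B^{2} \sin^{2}{\left(y \right)}
This must equal f(x, y) = - 12 \sin^{2}{\left(y \right)} + 12 \sin{\left(y \right)} \cos{\left(x \right)} - 4 \cos^{2}{\left(x \right)} identically.
Matching coefficients of the independent functions:
  [\sin{\left(y \right)} \cos{\left(x \right)}]:  - 3 A B = 12
  [\sin^{2}{\left(y \right)}]:  - 3 B^{2} = -12
  [\cos^{2}{\left(x \right)}]:  - A^{2} = -4
These equations allow (A, B) = (-2, 2) or (2, -2).
Impose the point condition(s):
  u(0, 0) = 2  ⟹  B = 2
Only A = -2, B = 2 satisfies everything.
Hence u(x, y) = - 2 \sin{\left(x \right)} + 2 \cos{\left(y \right)}.

Answer: u(x, y) = - 2 \sin{\left(x \right)} + 2 \cos{\left(y \right)}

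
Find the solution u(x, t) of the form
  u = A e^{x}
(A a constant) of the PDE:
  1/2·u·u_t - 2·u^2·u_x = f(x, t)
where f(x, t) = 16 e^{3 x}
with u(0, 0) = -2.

Substitute the ansatz u = A e^{x} into the left-hand side.
Derivatives of the ansatz:
  u_t = 0
  u_x = A e^{x}
Term by term:
  1/2·u·u_t = 0
  -2·u^2·u_x = - 2 A^{3} e^{3 x}
So the left-hand side equals
  - 2 A^{3} e^{3 x}
This must equal f(x, t) = 16 e^{3 x} identically.
Matching coefficients of the independent functions:
  [e^{3 x}]:  - 2 A^{3} = 16
Solving: A = -2.
Check against the point condition:
  u(0, 0) = -2  ⟹  A = -2  ✓
Hence u(x, t) = - 2 e^{x}.

Answer: u(x, t) = - 2 e^{x}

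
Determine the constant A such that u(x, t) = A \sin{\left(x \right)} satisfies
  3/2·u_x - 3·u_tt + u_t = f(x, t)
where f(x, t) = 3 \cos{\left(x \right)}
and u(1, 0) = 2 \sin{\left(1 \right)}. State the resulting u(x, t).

Substitute the ansatz u = A \sin{\left(x \right)} into the left-hand side.
Derivatives of the ansatz:
  u_x = A \cos{\left(x \right)}
  u_tt = 0
  u_t = 0
Term by term:
  3/2·u_x = \frac{3 A \cos{\left(x \right)}}{2}
  -3·u_tt = 0
  u_t = 0
So the left-hand side equals
  \frac{3 A \cos{\left(x \right)}}{2}
This must equal f(x, t) = 3 \cos{\left(x \right)} identically.
Matching coefficients of the independent functions:
  [\cos{\left(x \right)}]:  \frac{3 A}{2} = 3
Solving: A = 2.
Check against the point condition:
  u(1, 0) = 2 \sin{\left(1 \right)}  ⟹  A \sin{\left(1 \right)} = 2 \sin{\left(1 \right)}  ✓
Hence u(x, t) = 2 \sin{\left(x \right)}.

Answer: u(x, t) = 2 \sin{\left(x \right)}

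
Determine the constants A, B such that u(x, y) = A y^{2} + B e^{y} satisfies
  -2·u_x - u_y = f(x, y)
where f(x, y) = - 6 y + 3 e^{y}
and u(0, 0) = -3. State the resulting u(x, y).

Substitute the ansatz u = A y^{2} + B e^{y} into the left-hand side.
Derivatives of the ansatz:
  u_x = 0
  u_y = 2 A y + B e^{y}
Term by term:
  -2·u_x = 0
  -u_y = - 2 A y - B e^{y}
So the left-hand side equals
  - 2 A y - B e^{y}
This must equal f(x, y) = - 6 y + 3 e^{y} identically.
Matching coefficients of the independent functions:
  [y]:  - 2 A = -6
  [e^{y}]:  - B = 3
Solving: A = 3, B = -3.
Check against the point condition:
  u(0, 0) = -3  ⟹  B = -3  ✓
Hence u(x, y) = 3 y^{2} - 3 e^{y}.

Answer: u(x, y) = 3 y^{2} - 3 e^{y}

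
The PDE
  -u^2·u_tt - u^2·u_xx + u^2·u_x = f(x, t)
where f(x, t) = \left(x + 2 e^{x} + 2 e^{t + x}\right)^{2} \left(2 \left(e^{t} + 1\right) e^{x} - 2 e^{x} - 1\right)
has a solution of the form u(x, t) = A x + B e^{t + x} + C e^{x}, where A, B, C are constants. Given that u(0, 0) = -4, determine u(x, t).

Substitute the ansatz u = A x + B e^{t + x} + C e^{x} into the left-hand side.
Derivatives of the ansatz:
  u_tt = B e^{t} e^{x}
  u_xx = B e^{t} e^{x} + C e^{x}
  u_x = A + B e^{t} e^{x} + C e^{x}
Term by term:
  -u^2·u_tt = - A^{2} B x^{2} e^{t} e^{x} - 2 A B^{2} x e^{2 t} e^{2 x} - 2 A B C x e^{t} e^{2 x} - B^{3} e^{3 t} e^{3 x} - 2 B^{2} C e^{2 t} e^{3 x} - B C^{2} e^{t} e^{3 x}
  -u^2·u_xx = - A^{2} B x^{2} e^{t} e^{x} - A^{2} C x^{2} e^{x} - 2 A B^{2} x e^{2 t} e^{2 x} - 4 A B C x e^{t} e^{2 x} - 2 A C^{2} x e^{2 x} - B^{3} e^{3 t} e^{3 x} - 3 B^{2} C e^{2 t} e^{3 x} - 3 B C^{2} e^{t} e^{3 x} - C^{3} e^{3 x}
  u^2·u_x = A^{3} x^{2} + A^{2} B x^{2} e^{t} e^{x} + 2 A^{2} B x e^{t} e^{x} + A^{2} C x^{2} e^{x} + 2 A^{2} C x e^{x} + 2 A B^{2} x e^{2 t} e^{2 x} + A B^{2} e^{2 t} e^{2 x} + 4 A B C x e^{t} e^{2 x} + 2 A B C e^{t} e^{2 x} + 2 A C^{2} x e^{2 x} + A C^{2} e^{2 x} + B^{3} e^{3 t} e^{3 x} + 3 B^{2} C e^{2 t} e^{3 x} + 3 B C^{2} e^{t} e^{3 x} + C^{3} e^{3 x}
So the left-hand side equals
  A^{3} x^{2} - A^{2} B x^{2} e^{t} e^{x} + 2 A^{2} B x e^{t} e^{x} + 2 A^{2} C x e^{x} - 2 A B^{2} x e^{2 t} e^{2 x} + A B^{2} e^{2 t} e^{2 x} - 2 A B C x e^{t} e^{2 x} + 2 A B C e^{t} e^{2 x} + A C^{2} e^{2 x} - B^{3} e^{3 t} e^{3 x} - 2 B^{2} C e^{2 t} e^{3 x} - B C^{2} e^{t} e^{3 x}
This must equal f(x, t) identically; expanded, f = 2 x^{2} e^{t} e^{x} - x^{2} + 8 x e^{2 t} e^{2 x} + 8 x e^{t} e^{2 x} - 4 x e^{t} e^{x} - 4 x e^{x} + 8 e^{3 t} e^{3 x} + 16 e^{2 t} e^{3 x} - 4 e^{2 t} e^{2 x} + 8 e^{t} e^{3 x} - 8 e^{t} e^{2 x} - 4 e^{2 x}.
Matching coefficients of the independent functions:
  [x^{2}]:  A^{3} = -1
  [x e^{x}]:  2 A^{2} C = -4
  [e^{t} e^{2 x}]:  2 A B C = -8
  [e^{t} e^{3 x}]:  - B C^{2} = 8
  [e^{2 t} e^{2 x}]:  A B^{2} = -4
  [e^{2 t} e^{3 x}]:  - 2 B^{2} C = 16
  [e^{3 t} e^{3 x}]:  - B^{3} = 8
  [x e^{t} e^{x}]:  2 A^{2} B = -4
  [x e^{t} e^{2 x}]:  - 2 A B C = 8
  [x e^{2 t} e^{2 x}]:  - 2 A B^{2} = 8
  [x^{2} e^{t} e^{x}]:  - A^{2} B = 2
  [e^{2 x}]:  A C^{2} = -4
Solving: A = -1, B = -2, C = -2.
Check against the point condition:
  u(0, 0) = -4  ⟹  B + C = -4  ✓
Hence u(x, t) = - x - 2 e^{x} - 2 e^{t + x}.

Answer: u(x, t) = - x - 2 e^{x} - 2 e^{t + x}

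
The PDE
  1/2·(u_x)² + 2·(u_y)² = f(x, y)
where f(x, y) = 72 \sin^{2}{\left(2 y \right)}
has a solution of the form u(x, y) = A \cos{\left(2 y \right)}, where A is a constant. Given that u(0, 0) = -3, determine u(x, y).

Substitute the ansatz u = A \cos{\left(2 y \right)} into the left-hand side.
Derivatives of the ansatz:
  u_x = 0
  u_y = - 2 A \sin{\left(2 y \right)}
Term by term:
  1/2·(u_x)² = 0
  2·(u_y)² = 8 A^{2} \sin^{2}{\left(2 y \right)}
So the left-hand side equals
  8 A^{2} \sin^{2}{\left(2 y \right)}
This must equal f(x, y) = 72 \sin^{2}{\left(2 y \right)} identically.
Matching coefficients of the independent functions:
  [\sin^{2}{\left(2 y \right)}]:  8 A^{2} = 72
These equations allow (A) = (-3) or (3).
Impose the point condition(s):
  u(0, 0) = -3  ⟹  A = -3
Only A = -3 satisfies everything.
Hence u(x, y) = - 3 \cos{\left(2 y \right)}.

Answer: u(x, y) = - 3 \cos{\left(2 y \right)}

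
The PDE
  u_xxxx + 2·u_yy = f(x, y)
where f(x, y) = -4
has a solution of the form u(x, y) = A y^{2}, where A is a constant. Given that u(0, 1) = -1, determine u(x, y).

Substitute the ansatz u = A y^{2} into the left-hand side.
Derivatives of the ansatz:
  u_xxxx = 0
  u_yy = 2 A
Term by term:
  u_xxxx = 0
  2·u_yy = 4 A
So the left-hand side equals
  4 A
This must equal f(x, y) = -4 identically.
Matching coefficients of the independent functions:
  [constant term]:  4 A = -4
Solving: A = -1.
Check against the point condition:
  u(0, 1) = -1  ⟹  A = -1  ✓
Hence u(x, y) = - y^{2}.

Answer: u(x, y) = - y^{2}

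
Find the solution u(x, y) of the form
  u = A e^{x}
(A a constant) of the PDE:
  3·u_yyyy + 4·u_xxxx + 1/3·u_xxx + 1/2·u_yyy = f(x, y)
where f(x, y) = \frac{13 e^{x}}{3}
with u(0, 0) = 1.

Substitute the ansatz u = A e^{x} into the left-hand side.
Derivatives of the ansatz:
  u_yyyy = 0
  u_xxxx = A e^{x}
  u_xxx = A e^{x}
  u_yyy = 0
Term by term:
  3·u_yyyy = 0
  4·u_xxxx = 4 A e^{x}
  1/3·u_xxx = \frac{A e^{x}}{3}
  1/2·u_yyy = 0
So the left-hand side equals
  \frac{13 A e^{x}}{3}
This must equal f(x, y) = \frac{13 e^{x}}{3} identically.
Matching coefficients of the independent functions:
  [e^{x}]:  \frac{13 A}{3} = \frac{13}{3}
Solving: A = 1.
Check against the point condition:
  u(0, 0) = 1  ⟹  A = 1  ✓
Hence u(x, y) = e^{x}.

Answer: u(x, y) = e^{x}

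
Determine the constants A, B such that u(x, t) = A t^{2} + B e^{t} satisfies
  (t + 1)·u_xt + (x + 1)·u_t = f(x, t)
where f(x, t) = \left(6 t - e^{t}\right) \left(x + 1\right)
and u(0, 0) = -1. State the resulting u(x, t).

Substitute the ansatz u = A t^{2} + B e^{t} into the left-hand side.
Derivatives of the ansatz:
  u_xt = 0
  u_t = 2 A t + B e^{t}
Term by term:
  (t + 1)·u_xt = 0
  (x + 1)·u_t = 2 A t x + 2 A t + B x e^{t} + B e^{t}
So the left-hand side equals
  2 A t x + 2 A t + B x e^{t} + B e^{t}
This must equal f(x, t) identically; expanded, f = 6 t x + 6 t - x e^{t} - e^{t}.
Matching coefficients of the independent functions:
  [t, t x]:  2 A = 6
  [x e^{t}, e^{t}]:  B = -1
Solving: A = 3, B = -1.
Check against the point condition:
  u(0, 0) = -1  ⟹  B = -1  ✓
Hence u(x, t) = 3 t^{2} - e^{t}.

Answer: u(x, t) = 3 t^{2} - e^{t}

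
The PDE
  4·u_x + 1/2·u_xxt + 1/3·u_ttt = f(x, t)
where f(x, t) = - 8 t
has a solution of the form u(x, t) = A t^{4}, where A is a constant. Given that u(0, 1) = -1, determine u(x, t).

Substitute the ansatz u = A t^{4} into the left-hand side.
Derivatives of the ansatz:
  u_x = 0
  u_xxt = 0
  u_ttt = 24 A t
Term by term:
  4·u_x = 0
  1/2·u_xxt = 0
  1/3·u_ttt = 8 A t
So the left-hand side equals
  8 A t
This must equal f(x, t) = - 8 t identically.
Matching coefficients of the independent functions:
  [t]:  8 A = -8
Solving: A = -1.
Check against the point condition:
  u(0, 1) = -1  ⟹  A = -1  ✓
Hence u(x, t) = - t^{4}.

Answer: u(x, t) = - t^{4}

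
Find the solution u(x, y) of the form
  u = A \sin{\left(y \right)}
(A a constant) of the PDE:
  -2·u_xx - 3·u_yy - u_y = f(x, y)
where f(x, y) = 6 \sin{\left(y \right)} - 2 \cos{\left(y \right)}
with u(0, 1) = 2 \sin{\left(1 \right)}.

Substitute the ansatz u = A \sin{\left(y \right)} into the left-hand side.
Derivatives of the ansatz:
  u_xx = 0
  u_yy = - A \sin{\left(y \right)}
  u_y = A \cos{\left(y \right)}
Term by term:
  -2·u_xx = 0
  -3·u_yy = 3 A \sin{\left(y \right)}
  -u_y = - A \cos{\left(y \right)}
So the left-hand side equals
  3 A \sin{\left(y \right)} - A \cos{\left(y \right)}
This must equal f(x, y) = 6 \sin{\left(y \right)} - 2 \cos{\left(y \right)} identically.
Matching coefficients of the independent functions:
  [\sin{\left(y \right)}]:  3 A = 6
  [\cos{\left(y \right)}]:  - A = -2
Solving: A = 2.
Check against the point condition:
  u(0, 1) = 2 \sin{\left(1 \right)}  ⟹  A \sin{\left(1 \right)} = 2 \sin{\left(1 \right)}  ✓
Hence u(x, y) = 2 \sin{\left(y \right)}.

Answer: u(x, y) = 2 \sin{\left(y \right)}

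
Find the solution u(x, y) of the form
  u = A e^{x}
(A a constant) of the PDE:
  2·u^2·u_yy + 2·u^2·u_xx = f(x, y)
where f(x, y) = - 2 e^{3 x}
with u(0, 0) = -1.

Substitute the ansatz u = A e^{x} into the left-hand side.
Derivatives of the ansatz:
  u_yy = 0
  u_xx = A e^{x}
Term by term:
  2·u^2·u_yy = 0
  2·u^2·u_xx = 2 A^{3} e^{3 x}
So the left-hand side equals
  2 A^{3} e^{3 x}
This must equal f(x, y) = - 2 e^{3 x} identically.
Matching coefficients of the independent functions:
  [e^{3 x}]:  2 A^{3} = -2
Solving: A = -1.
Check against the point condition:
  u(0, 0) = -1  ⟹  A = -1  ✓
Hence u(x, y) = - e^{x}.

Answer: u(x, y) = - e^{x}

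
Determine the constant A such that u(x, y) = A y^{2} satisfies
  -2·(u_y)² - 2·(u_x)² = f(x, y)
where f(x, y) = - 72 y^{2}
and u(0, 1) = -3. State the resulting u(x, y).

Substitute the ansatz u = A y^{2} into the left-hand side.
Derivatives of the ansatz:
  u_y = 2 A y
  u_x = 0
Term by term:
  -2·(u_y)² = - 8 A^{2} y^{2}
  -2·(u_x)² = 0
So the left-hand side equals
  - 8 A^{2} y^{2}
This must equal f(x, y) = - 72 y^{2} identically.
Matching coefficients of the independent functions:
  [y^{2}]:  - 8 A^{2} = -72
These equations allow (A) = (-3) or (3).
Impose the point condition(s):
  u(0, 1) = -3  ⟹  A = -3
Only A = -3 satisfies everything.
Hence u(x, y) = - 3 y^{2}.

Answer: u(x, y) = - 3 y^{2}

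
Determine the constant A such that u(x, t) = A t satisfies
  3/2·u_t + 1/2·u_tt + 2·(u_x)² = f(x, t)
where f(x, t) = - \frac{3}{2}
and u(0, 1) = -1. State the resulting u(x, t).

Substitute the ansatz u = A t into the left-hand side.
Derivatives of the ansatz:
  u_t = A
  u_tt = 0
  u_x = 0
Term by term:
  3/2·u_t = \frac{3 A}{2}
  1/2·u_tt = 0
  2·(u_x)² = 0
So the left-hand side equals
  \frac{3 A}{2}
This must equal f(x, t) = - \frac{3}{2} identically.
Matching coefficients of the independent functions:
  [constant term]:  \frac{3 A}{2} = - \frac{3}{2}
Solving: A = -1.
Check against the point condition:
  u(0, 1) = -1  ⟹  A = -1  ✓
Hence u(x, t) = - t.

Answer: u(x, t) = - t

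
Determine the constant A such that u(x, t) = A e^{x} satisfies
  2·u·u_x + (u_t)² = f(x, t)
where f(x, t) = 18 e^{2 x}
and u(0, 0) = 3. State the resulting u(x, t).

Substitute the ansatz u = A e^{x} into the left-hand side.
Derivatives of the ansatz:
  u_x = A e^{x}
  u_t = 0
Term by term:
  2·u·u_x = 2 A^{2} e^{2 x}
  (u_t)² = 0
So the left-hand side equals
  2 A^{2} e^{2 x}
This must equal f(x, t) = 18 e^{2 x} identically.
Matching coefficients of the independent functions:
  [e^{2 x}]:  2 A^{2} = 18
These equations allow (A) = (-3) or (3).
Impose the point condition(s):
  u(0, 0) = 3  ⟹  A = 3
Only A = 3 satisfies everything.
Hence u(x, t) = 3 e^{x}.

Answer: u(x, t) = 3 e^{x}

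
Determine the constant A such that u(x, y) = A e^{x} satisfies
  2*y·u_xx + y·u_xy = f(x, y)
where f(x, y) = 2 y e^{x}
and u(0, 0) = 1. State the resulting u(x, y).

Answer: u(x, y) = e^{x}

Derivation:
Substitute the ansatz u = A e^{x} into the left-hand side.
Derivatives of the ansatz:
  u_xx = A e^{x}
  u_xy = 0
Term by term:
  2*y·u_xx = 2 A y e^{x}
  y·u_xy = 0
So the left-hand side equals
  2 A y e^{x}
This must equal f(x, y) = 2 y e^{x} identically.
Matching coefficients of the independent functions:
  [y e^{x}]:  2 A = 2
Solving: A = 1.
Check against the point condition:
  u(0, 0) = 1  ⟹  A = 1  ✓
Hence u(x, y) = e^{x}.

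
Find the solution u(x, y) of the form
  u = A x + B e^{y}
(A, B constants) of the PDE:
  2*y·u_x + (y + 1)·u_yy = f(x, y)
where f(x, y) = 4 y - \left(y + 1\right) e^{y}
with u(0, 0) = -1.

Substitute the ansatz u = A x + B e^{y} into the left-hand side.
Derivatives of the ansatz:
  u_x = A
  u_yy = B e^{y}
Term by term:
  2*y·u_x = 2 A y
  (y + 1)·u_yy = B y e^{y} + B e^{y}
So the left-hand side equals
  2 A y + B y e^{y} + B e^{y}
This must equal f(x, y) identically; expanded, f = - y e^{y} + 4 y - e^{y}.
Matching coefficients of the independent functions:
  [y]:  2 A = 4
  [y e^{y}, e^{y}]:  B = -1
Solving: A = 2, B = -1.
Check against the point condition:
  u(0, 0) = -1  ⟹  B = -1  ✓
Hence u(x, y) = 2 x - e^{y}.

Answer: u(x, y) = 2 x - e^{y}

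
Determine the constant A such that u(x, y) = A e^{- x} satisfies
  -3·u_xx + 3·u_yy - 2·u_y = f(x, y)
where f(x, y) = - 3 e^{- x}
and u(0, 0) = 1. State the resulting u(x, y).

Answer: u(x, y) = e^{- x}

Derivation:
Substitute the ansatz u = A e^{- x} into the left-hand side.
Derivatives of the ansatz:
  u_xx = A e^{- x}
  u_yy = 0
  u_y = 0
Term by term:
  -3·u_xx = - 3 A e^{- x}
  3·u_yy = 0
  -2·u_y = 0
So the left-hand side equals
  - 3 A e^{- x}
This must equal f(x, y) = - 3 e^{- x} identically.
Matching coefficients of the independent functions:
  [e^{- x}]:  - 3 A = -3
Solving: A = 1.
Check against the point condition:
  u(0, 0) = 1  ⟹  A = 1  ✓
Hence u(x, y) = e^{- x}.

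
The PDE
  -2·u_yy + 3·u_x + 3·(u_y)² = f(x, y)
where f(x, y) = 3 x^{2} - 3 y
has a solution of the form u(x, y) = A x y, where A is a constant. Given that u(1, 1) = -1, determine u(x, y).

Substitute the ansatz u = A x y into the left-hand side.
Derivatives of the ansatz:
  u_yy = 0
  u_x = A y
  u_y = A x
Term by term:
  -2·u_yy = 0
  3·u_x = 3 A y
  3·(u_y)² = 3 A^{2} x^{2}
So the left-hand side equals
  3 A^{2} x^{2} + 3 A y
This must equal f(x, y) = 3 x^{2} - 3 y identically.
Matching coefficients of the independent functions:
  [x^{2}]:  3 A^{2} = 3
  [y]:  3 A = -3
Solving: A = -1.
Check against the point condition:
  u(1, 1) = -1  ⟹  A = -1  ✓
Hence u(x, y) = - x y.

Answer: u(x, y) = - x y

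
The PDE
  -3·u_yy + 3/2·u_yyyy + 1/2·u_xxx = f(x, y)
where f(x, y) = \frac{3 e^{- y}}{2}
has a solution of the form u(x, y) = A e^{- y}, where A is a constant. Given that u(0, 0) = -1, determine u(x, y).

Answer: u(x, y) = - e^{- y}

Derivation:
Substitute the ansatz u = A e^{- y} into the left-hand side.
Derivatives of the ansatz:
  u_yy = A e^{- y}
  u_yyyy = A e^{- y}
  u_xxx = 0
Term by term:
  -3·u_yy = - 3 A e^{- y}
  3/2·u_yyyy = \frac{3 A e^{- y}}{2}
  1/2·u_xxx = 0
So the left-hand side equals
  - \frac{3 A e^{- y}}{2}
This must equal f(x, y) = \frac{3 e^{- y}}{2} identically.
Matching coefficients of the independent functions:
  [e^{- y}]:  - \frac{3 A}{2} = \frac{3}{2}
Solving: A = -1.
Check against the point condition:
  u(0, 0) = -1  ⟹  A = -1  ✓
Hence u(x, y) = - e^{- y}.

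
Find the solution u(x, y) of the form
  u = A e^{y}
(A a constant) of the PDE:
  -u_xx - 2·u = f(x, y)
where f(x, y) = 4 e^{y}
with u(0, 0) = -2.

Substitute the ansatz u = A e^{y} into the left-hand side.
Derivatives of the ansatz:
  u_xx = 0
Term by term:
  -u_xx = 0
  -2·u = - 2 A e^{y}
So the left-hand side equals
  - 2 A e^{y}
This must equal f(x, y) = 4 e^{y} identically.
Matching coefficients of the independent functions:
  [e^{y}]:  - 2 A = 4
Solving: A = -2.
Check against the point condition:
  u(0, 0) = -2  ⟹  A = -2  ✓
Hence u(x, y) = - 2 e^{y}.

Answer: u(x, y) = - 2 e^{y}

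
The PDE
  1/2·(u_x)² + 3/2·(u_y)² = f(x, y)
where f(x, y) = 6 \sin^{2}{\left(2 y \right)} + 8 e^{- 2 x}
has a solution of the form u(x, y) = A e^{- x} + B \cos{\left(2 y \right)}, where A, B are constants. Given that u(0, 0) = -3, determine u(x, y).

Substitute the ansatz u = A e^{- x} + B \cos{\left(2 y \right)} into the left-hand side.
Derivatives of the ansatz:
  u_x = - A e^{- x}
  u_y = - 2 B \sin{\left(2 y \right)}
Term by term:
  1/2·(u_x)² = \frac{A^{2} e^{- 2 x}}{2}
  3/2·(u_y)² = 6 B^{2} \sin^{2}{\left(2 y \right)}
So the left-hand side equals
  \frac{A^{2} e^{- 2 x}}{2} + 6 B^{2} \sin^{2}{\left(2 y \right)}
This must equal f(x, y) = 6 \sin^{2}{\left(2 y \right)} + 8 e^{- 2 x} identically.
Matching coefficients of the independent functions:
  [e^{- 2 x}]:  \frac{A^{2}}{2} = 8
  [\sin^{2}{\left(2 y \right)}]:  6 B^{2} = 6
These equations allow (A, B) = (-4, -1) or (-4, 1) or (4, -1) or (4, 1).
Impose the point condition(s):
  u(0, 0) = -3  ⟹  A + B = -3
Only A = -4, B = 1 satisfies everything.
Hence u(x, y) = \cos{\left(2 y \right)} - 4 e^{- x}.

Answer: u(x, y) = \cos{\left(2 y \right)} - 4 e^{- x}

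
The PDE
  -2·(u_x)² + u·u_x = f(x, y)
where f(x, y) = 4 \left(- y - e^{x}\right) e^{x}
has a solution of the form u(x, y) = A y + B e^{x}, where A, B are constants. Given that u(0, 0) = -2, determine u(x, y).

Answer: u(x, y) = 2 y - 2 e^{x}

Derivation:
Substitute the ansatz u = A y + B e^{x} into the left-hand side.
Derivatives of the ansatz:
  u_x = B e^{x}
Term by term:
  -2·(u_x)² = - 2 B^{2} e^{2 x}
  u·u_x = A B y e^{x} + B^{2} e^{2 x}
So the left-hand side equals
  A B y e^{x} - B^{2} e^{2 x}
This must equal f(x, y) identically; expanded, f = - 4 y e^{x} - 4 e^{2 x}.
Matching coefficients of the independent functions:
  [y e^{x}]:  A B = -4
  [e^{2 x}]:  - B^{2} = -4
These equations allow (A, B) = (-2, 2) or (2, -2).
Impose the point condition(s):
  u(0, 0) = -2  ⟹  B = -2
Only A = 2, B = -2 satisfies everything.
Hence u(x, y) = 2 y - 2 e^{x}.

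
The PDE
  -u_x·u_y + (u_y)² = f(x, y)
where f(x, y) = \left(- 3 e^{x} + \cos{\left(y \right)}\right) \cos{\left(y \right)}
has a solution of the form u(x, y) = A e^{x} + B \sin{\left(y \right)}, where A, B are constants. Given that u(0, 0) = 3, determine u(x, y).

Substitute the ansatz u = A e^{x} + B \sin{\left(y \right)} into the left-hand side.
Derivatives of the ansatz:
  u_x = A e^{x}
  u_y = B \cos{\left(y \right)}
Term by term:
  -u_x·u_y = - A B e^{x} \cos{\left(y \right)}
  (u_y)² = B^{2} \cos^{2}{\left(y \right)}
So the left-hand side equals
  - A B e^{x} \cos{\left(y \right)} + B^{2} \cos^{2}{\left(y \right)}
This must equal f(x, y) identically; expanded, f = - 3 e^{x} \cos{\left(y \right)} + \cos^{2}{\left(y \right)}.
Matching coefficients of the independent functions:
  [e^{x} \cos{\left(y \right)}]:  - A B = -3
  [\cos^{2}{\left(y \right)}]:  B^{2} = 1
These equations allow (A, B) = (-3, -1) or (3, 1).
Impose the point condition(s):
  u(0, 0) = 3  ⟹  A = 3
Only A = 3, B = 1 satisfies everything.
Hence u(x, y) = 3 e^{x} + \sin{\left(y \right)}.

Answer: u(x, y) = 3 e^{x} + \sin{\left(y \right)}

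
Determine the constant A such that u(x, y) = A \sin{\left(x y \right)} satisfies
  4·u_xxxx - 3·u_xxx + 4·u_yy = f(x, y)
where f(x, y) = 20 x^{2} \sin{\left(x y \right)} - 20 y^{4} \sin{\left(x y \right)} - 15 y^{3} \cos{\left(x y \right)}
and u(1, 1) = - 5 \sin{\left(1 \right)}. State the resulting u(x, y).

Answer: u(x, y) = - 5 \sin{\left(x y \right)}

Derivation:
Substitute the ansatz u = A \sin{\left(x y \right)} into the left-hand side.
Derivatives of the ansatz:
  u_xxxx = A y^{4} \sin{\left(x y \right)}
  u_xxx = - A y^{3} \cos{\left(x y \right)}
  u_yy = - A x^{2} \sin{\left(x y \right)}
Term by term:
  4·u_xxxx = 4 A y^{4} \sin{\left(x y \right)}
  -3·u_xxx = 3 A y^{3} \cos{\left(x y \right)}
  4·u_yy = - 4 A x^{2} \sin{\left(x y \right)}
So the left-hand side equals
  - 4 A x^{2} \sin{\left(x y \right)} + 4 A y^{4} \sin{\left(x y \right)} + 3 A y^{3} \cos{\left(x y \right)}
This must equal f(x, y) = 20 x^{2} \sin{\left(x y \right)} - 20 y^{4} \sin{\left(x y \right)} - 15 y^{3} \cos{\left(x y \right)} identically.
Matching coefficients of the independent functions:
  [x^{2} \sin{\left(x y \right)}]:  - 4 A = 20
  [y^{3} \cos{\left(x y \right)}]:  3 A = -15
  [y^{4} \sin{\left(x y \right)}]:  4 A = -20
Solving: A = -5.
Check against the point condition:
  u(1, 1) = - 5 \sin{\left(1 \right)}  ⟹  A \sin{\left(1 \right)} = - 5 \sin{\left(1 \right)}  ✓
Hence u(x, y) = - 5 \sin{\left(x y \right)}.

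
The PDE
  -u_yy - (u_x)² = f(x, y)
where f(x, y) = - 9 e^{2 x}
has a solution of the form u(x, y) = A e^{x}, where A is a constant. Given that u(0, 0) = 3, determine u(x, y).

Answer: u(x, y) = 3 e^{x}

Derivation:
Substitute the ansatz u = A e^{x} into the left-hand side.
Derivatives of the ansatz:
  u_yy = 0
  u_x = A e^{x}
Term by term:
  -u_yy = 0
  -(u_x)² = - A^{2} e^{2 x}
So the left-hand side equals
  - A^{2} e^{2 x}
This must equal f(x, y) = - 9 e^{2 x} identically.
Matching coefficients of the independent functions:
  [e^{2 x}]:  - A^{2} = -9
These equations allow (A) = (-3) or (3).
Impose the point condition(s):
  u(0, 0) = 3  ⟹  A = 3
Only A = 3 satisfies everything.
Hence u(x, y) = 3 e^{x}.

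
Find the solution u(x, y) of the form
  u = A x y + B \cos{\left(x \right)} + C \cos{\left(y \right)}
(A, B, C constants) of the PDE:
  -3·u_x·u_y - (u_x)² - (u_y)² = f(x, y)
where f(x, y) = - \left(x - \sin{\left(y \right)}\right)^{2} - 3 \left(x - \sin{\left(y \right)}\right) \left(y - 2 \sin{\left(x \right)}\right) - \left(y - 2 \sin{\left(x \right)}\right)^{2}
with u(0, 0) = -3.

Substitute the ansatz u = A x y + B \cos{\left(x \right)} + C \cos{\left(y \right)} into the left-hand side.
Derivatives of the ansatz:
  u_x = A y - B \sin{\left(x \right)}
  u_y = A x - C \sin{\left(y \right)}
Term by term:
  -3·u_x·u_y = - 3 A^{2} x y + 3 A B x \sin{\left(x \right)} + 3 A C y \sin{\left(y \right)} - 3 B C \sin{\left(x \right)} \sin{\left(y \right)}
  -(u_x)² = - A^{2} y^{2} + 2 A B y \sin{\left(x \right)} - B^{2} \sin^{2}{\left(x \right)}
  -(u_y)² = - A^{2} x^{2} + 2 A C x \sin{\left(y \right)} - C^{2} \sin^{2}{\left(y \right)}
So the left-hand side equals
  - A^{2} x^{2} - 3 A^{2} x y - A^{2} y^{2} + 3 A B x \sin{\left(x \right)} + 2 A B y \sin{\left(x \right)} + 2 A C x \sin{\left(y \right)} + 3 A C y \sin{\left(y \right)} - B^{2} \sin^{2}{\left(x \right)} - 3 B C \sin{\left(x \right)} \sin{\left(y \right)} - C^{2} \sin^{2}{\left(y \right)}
This must equal f(x, y) identically; expanded, f = - x^{2} - 3 x y + 6 x \sin{\left(x \right)} + 2 x \sin{\left(y \right)} - y^{2} + 4 y \sin{\left(x \right)} + 3 y \sin{\left(y \right)} - 4 \sin^{2}{\left(x \right)} - 6 \sin{\left(x \right)} \sin{\left(y \right)} - \sin^{2}{\left(y \right)}.
Matching coefficients of the independent functions:
  [x^{2}, y^{2}]:  - A^{2} = -1
  [x y]:  - 3 A^{2} = -3
  [x \sin{\left(x \right)}]:  3 A B = 6
  [x \sin{\left(y \right)}]:  2 A C = 2
  [y \sin{\left(x \right)}]:  2 A B = 4
  [y \sin{\left(y \right)}]:  3 A C = 3
  [\sin{\left(x \right)} \sin{\left(y \right)}]:  - 3 B C = -6
  [\sin^{2}{\left(x \right)}]:  - B^{2} = -4
  [\sin^{2}{\left(y \right)}]:  - C^{2} = -1
These equations allow (A, B, C) = (-1, -2, -1) or (1, 2, 1).
Impose the point condition(s):
  u(0, 0) = -3  ⟹  B + C = -3
Only A = -1, B = -2, C = -1 satisfies everything.
Hence u(x, y) = - x y - 2 \cos{\left(x \right)} - \cos{\left(y \right)}.

Answer: u(x, y) = - x y - 2 \cos{\left(x \right)} - \cos{\left(y \right)}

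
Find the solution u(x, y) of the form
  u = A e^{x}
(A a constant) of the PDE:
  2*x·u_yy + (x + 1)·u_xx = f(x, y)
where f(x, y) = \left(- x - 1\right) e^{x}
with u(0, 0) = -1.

Answer: u(x, y) = - e^{x}

Derivation:
Substitute the ansatz u = A e^{x} into the left-hand side.
Derivatives of the ansatz:
  u_yy = 0
  u_xx = A e^{x}
Term by term:
  2*x·u_yy = 0
  (x + 1)·u_xx = A x e^{x} + A e^{x}
So the left-hand side equals
  A x e^{x} + A e^{x}
This must equal f(x, y) identically; expanded, f = - x e^{x} - e^{x}.
Matching coefficients of the independent functions:
  [x e^{x}, e^{x}]:  A = -1
Solving: A = -1.
Check against the point condition:
  u(0, 0) = -1  ⟹  A = -1  ✓
Hence u(x, y) = - e^{x}.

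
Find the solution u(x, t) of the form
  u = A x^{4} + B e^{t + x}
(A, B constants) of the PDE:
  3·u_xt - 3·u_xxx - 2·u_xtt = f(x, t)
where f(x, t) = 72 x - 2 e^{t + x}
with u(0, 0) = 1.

Substitute the ansatz u = A x^{4} + B e^{t + x} into the left-hand side.
Derivatives of the ansatz:
  u_xt = B e^{t} e^{x}
  u_xxx = 24 A x + B e^{t} e^{x}
  u_xtt = B e^{t} e^{x}
Term by term:
  3·u_xt = 3 B e^{t} e^{x}
  -3·u_xxx = - 72 A x - 3 B e^{t} e^{x}
  -2·u_xtt = - 2 B e^{t} e^{x}
So the left-hand side equals
  - 72 A x - 2 B e^{t} e^{x}
This must equal f(x, t) identically; expanded, f = 72 x - 2 e^{t} e^{x}.
Matching coefficients of the independent functions:
  [x]:  - 72 A = 72
  [e^{t} e^{x}]:  - 2 B = -2
Solving: A = -1, B = 1.
Check against the point condition:
  u(0, 0) = 1  ⟹  B = 1  ✓
Hence u(x, t) = - x^{4} + e^{t + x}.

Answer: u(x, t) = - x^{4} + e^{t + x}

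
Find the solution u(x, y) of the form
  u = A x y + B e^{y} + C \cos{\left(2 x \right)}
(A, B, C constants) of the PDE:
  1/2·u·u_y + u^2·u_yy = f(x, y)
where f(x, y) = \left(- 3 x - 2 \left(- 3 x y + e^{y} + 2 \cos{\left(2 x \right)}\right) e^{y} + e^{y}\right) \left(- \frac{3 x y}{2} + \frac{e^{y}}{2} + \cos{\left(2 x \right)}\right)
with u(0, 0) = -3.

Substitute the ansatz u = A x y + B e^{y} + C \cos{\left(2 x \right)} into the left-hand side.
Derivatives of the ansatz:
  u_y = A x + B e^{y}
  u_yy = B e^{y}
Term by term:
  1/2·u·u_y = \frac{A^{2} x^{2} y}{2} + \frac{A B x y e^{y}}{2} + \frac{A B x e^{y}}{2} + \frac{A C x \cos{\left(2 x \right)}}{2} + \frac{B^{2} e^{2 y}}{2} + \frac{B C e^{y} \cos{\left(2 x \right)}}{2}
  u^2·u_yy = A^{2} B x^{2} y^{2} e^{y} + 2 A B^{2} x y e^{2 y} + 2 A B C x y e^{y} \cos{\left(2 x \right)} + B^{3} e^{3 y} + 2 B^{2} C e^{2 y} \cos{\left(2 x \right)} + B C^{2} e^{y} \cos^{2}{\left(2 x \right)}
So the left-hand side equals
  A^{2} B x^{2} y^{2} e^{y} + \frac{A^{2} x^{2} y}{2} + 2 A B^{2} x y e^{2 y} + 2 A B C x y e^{y} \cos{\left(2 x \right)} + \frac{A B x y e^{y}}{2} + \frac{A B x e^{y}}{2} + \frac{A C x \cos{\left(2 x \right)}}{2} + B^{3} e^{3 y} + 2 B^{2} C e^{2 y} \cos{\left(2 x \right)} + \frac{B^{2} e^{2 y}}{2} + B C^{2} e^{y} \cos^{2}{\left(2 x \right)} + \frac{B C e^{y} \cos{\left(2 x \right)}}{2}
This must equal f(x, y) identically; expanded, f = - 9 x^{2} y^{2} e^{y} + \frac{9 x^{2} y}{2} + 6 x y e^{2 y} + 12 x y e^{y} \cos{\left(2 x \right)} - \frac{3 x y e^{y}}{2} - \frac{3 x e^{y}}{2} - 3 x \cos{\left(2 x \right)} - e^{3 y} - 4 e^{2 y} \cos{\left(2 x \right)} + \frac{e^{2 y}}{2} - 4 e^{y} \cos^{2}{\left(2 x \right)} + e^{y} \cos{\left(2 x \right)}.
Matching coefficients of the independent functions:
  [x e^{y}, x y e^{y}]:  \frac{A B}{2} = - \frac{3}{2}
  [x \cos{\left(2 x \right)}]:  \frac{A C}{2} = -3
  [x^{2} y]:  \frac{A^{2}}{2} = \frac{9}{2}
  [e^{y} \cos{\left(2 x \right)}]:  \frac{B C}{2} = 1
  [e^{y} \cos^{2}{\left(2 x \right)}]:  B C^{2} = -4
  [e^{2 y} \cos{\left(2 x \right)}]:  2 B^{2} C = -4
  [x y e^{2 y}]:  2 A B^{2} = 6
  [x^{2} y^{2} e^{y}]:  A^{2} B = -9
  [x y e^{y} \cos{\left(2 x \right)}]:  2 A B C = 12
  [e^{2 y}]:  \frac{B^{2}}{2} = \frac{1}{2}
  [e^{3 y}]:  B^{3} = -1
Solving: A = 3, B = -1, C = -2.
Check against the point condition:
  u(0, 0) = -3  ⟹  B + C = -3  ✓
Hence u(x, y) = 3 x y - e^{y} - 2 \cos{\left(2 x \right)}.

Answer: u(x, y) = 3 x y - e^{y} - 2 \cos{\left(2 x \right)}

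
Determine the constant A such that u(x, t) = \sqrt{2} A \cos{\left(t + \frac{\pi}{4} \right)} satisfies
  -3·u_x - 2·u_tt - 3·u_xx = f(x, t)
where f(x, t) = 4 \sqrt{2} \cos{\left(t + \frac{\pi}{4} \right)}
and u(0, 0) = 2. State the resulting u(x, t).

Substitute the ansatz u = \sqrt{2} A \cos{\left(t + \frac{\pi}{4} \right)} into the left-hand side.
Derivatives of the ansatz:
  u_x = 0
  u_tt = - \sqrt{2} A \cos{\left(t + \frac{\pi}{4} \right)}
  u_xx = 0
Term by term:
  -3·u_x = 0
  -2·u_tt = 2 \sqrt{2} A \cos{\left(t + \frac{\pi}{4} \right)}
  -3·u_xx = 0
So the left-hand side equals
  2 \sqrt{2} A \cos{\left(t + \frac{\pi}{4} \right)}
This must equal f(x, t) = 4 \sqrt{2} \cos{\left(t + \frac{\pi}{4} \right)} identically.
Matching coefficients of the independent functions:
  [\sqrt{2} \cos{\left(t + \frac{\pi}{4} \right)}]:  2 A = 4
Solving: A = 2.
Check against the point condition:
  u(0, 0) = 2  ⟹  A = 2  ✓
Hence u(x, t) = 2 \sqrt{2} \cos{\left(t + \frac{\pi}{4} \right)}.

Answer: u(x, t) = 2 \sqrt{2} \cos{\left(t + \frac{\pi}{4} \right)}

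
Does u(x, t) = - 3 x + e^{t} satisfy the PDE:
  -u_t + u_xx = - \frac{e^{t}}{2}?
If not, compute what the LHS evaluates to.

Evaluate each term of the left-hand side for u = - 3 x + e^{t}.
Derivatives:
  u_t = e^{t}
  u_xx = 0
Terms:
  -u_t = - e^{t}
  u_xx = 0
Sum: LHS = - e^{t}
Given right-hand side: - \frac{e^{t}}{2}. Difference LHS − RHS = - \frac{e^{t}}{2} ≠ 0, so u is not a solution.

Answer: No, the LHS evaluates to - e^{t}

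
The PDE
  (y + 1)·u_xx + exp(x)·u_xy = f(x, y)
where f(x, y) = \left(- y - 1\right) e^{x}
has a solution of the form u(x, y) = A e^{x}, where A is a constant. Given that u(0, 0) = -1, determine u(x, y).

Answer: u(x, y) = - e^{x}

Derivation:
Substitute the ansatz u = A e^{x} into the left-hand side.
Derivatives of the ansatz:
  u_xx = A e^{x}
  u_xy = 0
Term by term:
  (y + 1)·u_xx = A y e^{x} + A e^{x}
  exp(x)·u_xy = 0
So the left-hand side equals
  A y e^{x} + A e^{x}
This must equal f(x, y) identically; expanded, f = - y e^{x} - e^{x}.
Matching coefficients of the independent functions:
  [y e^{x}, e^{x}]:  A = -1
Solving: A = -1.
Check against the point condition:
  u(0, 0) = -1  ⟹  A = -1  ✓
Hence u(x, y) = - e^{x}.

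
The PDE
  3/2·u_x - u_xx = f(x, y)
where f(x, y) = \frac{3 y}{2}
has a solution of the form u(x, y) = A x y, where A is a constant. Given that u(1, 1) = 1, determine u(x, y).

Substitute the ansatz u = A x y into the left-hand side.
Derivatives of the ansatz:
  u_x = A y
  u_xx = 0
Term by term:
  3/2·u_x = \frac{3 A y}{2}
  -u_xx = 0
So the left-hand side equals
  \frac{3 A y}{2}
This must equal f(x, y) = \frac{3 y}{2} identically.
Matching coefficients of the independent functions:
  [y]:  \frac{3 A}{2} = \frac{3}{2}
Solving: A = 1.
Check against the point condition:
  u(1, 1) = 1  ⟹  A = 1  ✓
Hence u(x, y) = x y.

Answer: u(x, y) = x y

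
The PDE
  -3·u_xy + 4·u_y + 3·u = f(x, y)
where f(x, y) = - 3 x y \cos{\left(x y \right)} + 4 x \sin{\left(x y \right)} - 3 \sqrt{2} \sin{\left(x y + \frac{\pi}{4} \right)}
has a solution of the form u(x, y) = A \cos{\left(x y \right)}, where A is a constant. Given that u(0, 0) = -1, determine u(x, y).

Answer: u(x, y) = - \cos{\left(x y \right)}

Derivation:
Substitute the ansatz u = A \cos{\left(x y \right)} into the left-hand side.
Derivatives of the ansatz:
  u_xy = - A x y \cos{\left(x y \right)} - A \sin{\left(x y \right)}
  u_y = - A x \sin{\left(x y \right)}
Term by term:
  -3·u_xy = 3 A x y \cos{\left(x y \right)} + 3 A \sin{\left(x y \right)}
  4·u_y = - 4 A x \sin{\left(x y \right)}
  3·u = 3 A \cos{\left(x y \right)}
So the left-hand side equals
  3 A x y \cos{\left(x y \right)} - 4 A x \sin{\left(x y \right)} + 3 A \sin{\left(x y \right)} + 3 A \cos{\left(x y \right)}
This must equal f(x, y) identically; expanded, f = - 3 x y \cos{\left(x y \right)} + 4 x \sin{\left(x y \right)} - 3 \sin{\left(x y \right)} - 3 \cos{\left(x y \right)}.
Matching coefficients of the independent functions:
  [x \sin{\left(x y \right)}]:  - 4 A = 4
  [x y \cos{\left(x y \right)}, \sin{\left(x y \right)}, \cos{\left(x y \right)}]:  3 A = -3
Solving: A = -1.
Check against the point condition:
  u(0, 0) = -1  ⟹  A = -1  ✓
Hence u(x, y) = - \cos{\left(x y \right)}.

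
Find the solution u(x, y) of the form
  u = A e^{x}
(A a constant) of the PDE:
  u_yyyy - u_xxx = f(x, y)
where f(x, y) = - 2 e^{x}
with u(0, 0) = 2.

Substitute the ansatz u = A e^{x} into the left-hand side.
Derivatives of the ansatz:
  u_yyyy = 0
  u_xxx = A e^{x}
Term by term:
  u_yyyy = 0
  -u_xxx = - A e^{x}
So the left-hand side equals
  - A e^{x}
This must equal f(x, y) = - 2 e^{x} identically.
Matching coefficients of the independent functions:
  [e^{x}]:  - A = -2
Solving: A = 2.
Check against the point condition:
  u(0, 0) = 2  ⟹  A = 2  ✓
Hence u(x, y) = 2 e^{x}.

Answer: u(x, y) = 2 e^{x}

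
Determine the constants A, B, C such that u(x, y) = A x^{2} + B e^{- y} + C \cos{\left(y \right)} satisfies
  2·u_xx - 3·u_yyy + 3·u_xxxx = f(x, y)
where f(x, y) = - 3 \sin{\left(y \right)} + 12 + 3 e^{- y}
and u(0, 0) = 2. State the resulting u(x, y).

Substitute the ansatz u = A x^{2} + B e^{- y} + C \cos{\left(y \right)} into the left-hand side.
Derivatives of the ansatz:
  u_xx = 2 A
  u_yyy = - B e^{- y} + C \sin{\left(y \right)}
  u_xxxx = 0
Term by term:
  2·u_xx = 4 A
  -3·u_yyy = 3 B e^{- y} - 3 C \sin{\left(y \right)}
  3·u_xxxx = 0
So the left-hand side equals
  4 A + 3 B e^{- y} - 3 C \sin{\left(y \right)}
This must equal f(x, y) = - 3 \sin{\left(y \right)} + 12 + 3 e^{- y} identically.
Matching coefficients of the independent functions:
  [constant term]:  4 A = 12
  [e^{- y}]:  3 B = 3
  [\sin{\left(y \right)}]:  - 3 C = -3
Solving: A = 3, B = 1, C = 1.
Check against the point condition:
  u(0, 0) = 2  ⟹  B + C = 2  ✓
Hence u(x, y) = 3 x^{2} + \cos{\left(y \right)} + e^{- y}.

Answer: u(x, y) = 3 x^{2} + \cos{\left(y \right)} + e^{- y}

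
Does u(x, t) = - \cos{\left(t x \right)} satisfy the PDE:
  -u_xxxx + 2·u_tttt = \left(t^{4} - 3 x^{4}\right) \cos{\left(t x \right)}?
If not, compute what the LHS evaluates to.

Evaluate each term of the left-hand side for u = - \cos{\left(t x \right)}.
Derivatives:
  u_xxxx = - t^{4} \cos{\left(t x \right)}
  u_tttt = - x^{4} \cos{\left(t x \right)}
Terms:
  -u_xxxx = t^{4} \cos{\left(t x \right)}
  2·u_tttt = - 2 x^{4} \cos{\left(t x \right)}
Sum: LHS = \left(t^{4} - 2 x^{4}\right) \cos{\left(t x \right)}
Given right-hand side: \left(t^{4} - 3 x^{4}\right) \cos{\left(t x \right)}. Difference LHS − RHS = x^{4} \cos{\left(t x \right)} ≠ 0, so u is not a solution.

Answer: No, the LHS evaluates to \left(t^{4} - 2 x^{4}\right) \cos{\left(t x \right)}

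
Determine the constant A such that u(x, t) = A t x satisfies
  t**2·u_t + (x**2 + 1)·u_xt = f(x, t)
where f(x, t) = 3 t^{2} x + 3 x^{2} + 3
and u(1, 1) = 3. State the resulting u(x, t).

Answer: u(x, t) = 3 t x

Derivation:
Substitute the ansatz u = A t x into the left-hand side.
Derivatives of the ansatz:
  u_t = A x
  u_xt = A
Term by term:
  t**2·u_t = A t^{2} x
  (x**2 + 1)·u_xt = A x^{2} + A
So the left-hand side equals
  A t^{2} x + A x^{2} + A
This must equal f(x, t) = 3 t^{2} x + 3 x^{2} + 3 identically.
Matching coefficients of the independent functions:
  [constant term, x^{2}, t^{2} x]:  A = 3
Solving: A = 3.
Check against the point condition:
  u(1, 1) = 3  ⟹  A = 3  ✓
Hence u(x, t) = 3 t x.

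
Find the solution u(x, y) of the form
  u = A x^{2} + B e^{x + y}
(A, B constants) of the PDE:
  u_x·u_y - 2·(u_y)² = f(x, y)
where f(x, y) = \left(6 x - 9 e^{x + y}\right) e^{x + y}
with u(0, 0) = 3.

Substitute the ansatz u = A x^{2} + B e^{x + y} into the left-hand side.
Derivatives of the ansatz:
  u_x = 2 A x + B e^{x} e^{y}
  u_y = B e^{x} e^{y}
Term by term:
  u_x·u_y = 2 A B x e^{x} e^{y} + B^{2} e^{2 x} e^{2 y}
  -2·(u_y)² = - 2 B^{2} e^{2 x} e^{2 y}
So the left-hand side equals
  2 A B x e^{x} e^{y} - B^{2} e^{2 x} e^{2 y}
This must equal f(x, y) identically; expanded, f = 6 x e^{x} e^{y} - 9 e^{2 x} e^{2 y}.
Matching coefficients of the independent functions:
  [e^{2 x} e^{2 y}]:  - B^{2} = -9
  [x e^{x} e^{y}]:  2 A B = 6
These equations allow (A, B) = (-1, -3) or (1, 3).
Impose the point condition(s):
  u(0, 0) = 3  ⟹  B = 3
Only A = 1, B = 3 satisfies everything.
Hence u(x, y) = x^{2} + 3 e^{x + y}.

Answer: u(x, y) = x^{2} + 3 e^{x + y}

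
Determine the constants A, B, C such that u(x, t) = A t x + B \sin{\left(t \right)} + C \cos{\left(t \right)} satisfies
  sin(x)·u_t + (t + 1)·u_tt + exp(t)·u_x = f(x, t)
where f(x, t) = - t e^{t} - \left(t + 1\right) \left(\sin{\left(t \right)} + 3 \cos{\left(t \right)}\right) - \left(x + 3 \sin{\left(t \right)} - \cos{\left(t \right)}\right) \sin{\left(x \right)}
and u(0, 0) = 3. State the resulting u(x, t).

Answer: u(x, t) = - t x + \sin{\left(t \right)} + 3 \cos{\left(t \right)}

Derivation:
Substitute the ansatz u = A t x + B \sin{\left(t \right)} + C \cos{\left(t \right)} into the left-hand side.
Derivatives of the ansatz:
  u_t = A x + B \cos{\left(t \right)} - C \sin{\left(t \right)}
  u_tt = - B \sin{\left(t \right)} - C \cos{\left(t \right)}
  u_x = A t
Term by term:
  sin(x)·u_t = A x \sin{\left(x \right)} + B \sin{\left(x \right)} \cos{\left(t \right)} - C \sin{\left(t \right)} \sin{\left(x \right)}
  (t + 1)·u_tt = - B t \sin{\left(t \right)} - B \sin{\left(t \right)} - C t \cos{\left(t \right)} - C \cos{\left(t \right)}
  exp(t)·u_x = A t e^{t}
So the left-hand side equals
  A t e^{t} + A x \sin{\left(x \right)} - B t \sin{\left(t \right)} - B \sin{\left(t \right)} + B \sin{\left(x \right)} \cos{\left(t \right)} - C t \cos{\left(t \right)} - C \sin{\left(t \right)} \sin{\left(x \right)} - C \cos{\left(t \right)}
This must equal f(x, t) identically; expanded, f = - t e^{t} - t \sin{\left(t \right)} - 3 t \cos{\left(t \right)} - x \sin{\left(x \right)} - 3 \sin{\left(t \right)} \sin{\left(x \right)} - \sin{\left(t \right)} + \sin{\left(x \right)} \cos{\left(t \right)} - 3 \cos{\left(t \right)}.
Matching coefficients of the independent functions:
  [t e^{t}, x \sin{\left(x \right)}]:  A = -1
  [t \sin{\left(t \right)}, \sin{\left(t \right)}]:  - B = -1
  [t \cos{\left(t \right)}, \sin{\left(t \right)} \sin{\left(x \right)}, \cos{\left(t \right)}]:  - C = -3
  [\sin{\left(x \right)} \cos{\left(t \right)}]:  B = 1
Solving: A = -1, B = 1, C = 3.
Check against the point condition:
  u(0, 0) = 3  ⟹  C = 3  ✓
Hence u(x, t) = - t x + \sin{\left(t \right)} + 3 \cos{\left(t \right)}.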